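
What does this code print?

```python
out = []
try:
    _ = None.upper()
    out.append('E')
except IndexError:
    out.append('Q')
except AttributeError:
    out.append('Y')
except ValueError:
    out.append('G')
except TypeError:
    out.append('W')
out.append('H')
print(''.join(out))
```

Execution trace: 'Y' (except AttributeError) → 'H' (after the try/except). Output: YH

Answer: YH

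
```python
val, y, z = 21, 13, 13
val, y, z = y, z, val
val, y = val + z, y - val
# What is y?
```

Trace:
`val, y, z = 21, 13, 13` → val = 21; y = 13; z = 13
`val, y, z = y, z, val` → val = 13; y = 13; z = 21
`val, y = val + z, y - val` → val = 34; y = 0
So y = 0

Answer: 0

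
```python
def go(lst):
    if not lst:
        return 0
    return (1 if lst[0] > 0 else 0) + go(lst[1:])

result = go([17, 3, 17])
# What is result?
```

Count of positive elements in [17, 3, 17] = 3

Answer: 3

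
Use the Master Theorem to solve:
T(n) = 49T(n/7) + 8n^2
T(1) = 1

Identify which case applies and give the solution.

a=49, b=7, f(n)=8n^2. log_7(49) = 2. Since c=2 = 2, Case 2 applies: T(n) = Θ(n^log_b(a) · log n) = O(n^2 log n).

Answer: O(n^2 log n) - Case 2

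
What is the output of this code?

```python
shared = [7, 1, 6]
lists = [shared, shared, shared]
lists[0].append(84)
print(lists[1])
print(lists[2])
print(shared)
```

Key concept: list of same reference.
Step by step:
`shared = [7, 1, 6]` → shared = [7, 1, 6]
`lists = [shared, shared, shared]` → lists = [[7, 1, 6], [7, 1, 6], [7, 1, 6]]
`lists[0].append(84)` → shared = [7, 1, 6, 84]; lists = [[7, 1, 6, 84], [7, 1, 6, 84], [7, 1, 6, 84]]
`print(lists[1])` → prints [7, 1, 6, 84]
`print(lists[2])` → prints [7, 1, 6, 84]
`print(shared)` → prints [7, 1, 6, 84]

Answer:
[7, 1, 6, 84]
[7, 1, 6, 84]
[7, 1, 6, 84]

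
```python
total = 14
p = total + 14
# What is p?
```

Trace:
`total = 14` → total = 14
`p = total + 14` → p = 28
So p = 28

Answer: 28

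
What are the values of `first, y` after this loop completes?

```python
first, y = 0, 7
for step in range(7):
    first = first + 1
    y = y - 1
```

first goes 0→7, y goes 7→0
`first, y` takes the values: (0, 7) → (1, 7) → (1, 6) → (2, 6) → (2, 5) → (3, 5) → (3, 4) → (4, 4) → (4, 3) → (5, 3) → (5, 2) → (6, 2) → (6, 1) → (7, 1) → (7, 0)

Answer: 7, 0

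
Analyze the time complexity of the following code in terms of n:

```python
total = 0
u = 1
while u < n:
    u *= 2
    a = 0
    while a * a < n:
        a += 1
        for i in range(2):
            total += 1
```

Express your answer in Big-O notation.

Each loop level contributes: log n × √n × 1. Multiplying the contributions gives O(√n log n).

Answer: O(√n log n)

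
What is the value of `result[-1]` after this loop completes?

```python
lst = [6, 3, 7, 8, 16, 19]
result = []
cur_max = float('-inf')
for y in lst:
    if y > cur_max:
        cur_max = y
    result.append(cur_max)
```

Running max ends at 19
`result` takes the values: [] → [6] → [6, 6] → [6, 6, 7] → [6, 6, 7, 8] → [6, 6, 7, 8, 16] → [6, 6, 7, 8, 16, 19]
So `result[-1]` = 19

Answer: 19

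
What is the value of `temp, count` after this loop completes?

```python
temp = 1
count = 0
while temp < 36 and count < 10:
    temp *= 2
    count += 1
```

Double until >= 36 or 10 iterations
`temp, count` takes the values: (1, 0) → (2, 0) → (2, 1) → (4, 1) → (4, 2) → (8, 2) → (8, 3) → (16, 3) → (16, 4) → (32, 4) → (32, 5) → (64, 5) → (64, 6)

Answer: 64, 6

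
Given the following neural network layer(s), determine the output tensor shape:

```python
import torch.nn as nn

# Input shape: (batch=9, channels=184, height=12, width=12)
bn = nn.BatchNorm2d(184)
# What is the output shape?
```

Input: (9, 184, 12, 12) -> Output: (9, 184, 12, 12)

Answer: (9, 184, 12, 12)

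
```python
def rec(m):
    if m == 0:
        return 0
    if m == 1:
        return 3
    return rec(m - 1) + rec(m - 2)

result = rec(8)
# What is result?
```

Build up from base cases: rec(0)=0, rec(1)=3, rec(2)=3, rec(3)=6, rec(4)=9, rec(5)=15, rec(6)=24, ..., rec(8)=63

Answer: 63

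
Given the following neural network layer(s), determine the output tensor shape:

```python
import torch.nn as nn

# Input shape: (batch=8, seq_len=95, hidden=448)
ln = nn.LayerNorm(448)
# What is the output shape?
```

Input: (8, 95, 448) -> Output: (8, 95, 448)

Answer: (8, 95, 448)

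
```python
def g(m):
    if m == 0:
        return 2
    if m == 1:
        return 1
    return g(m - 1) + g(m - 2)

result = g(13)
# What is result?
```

Build up from base cases: g(0)=2, g(1)=1, g(2)=3, g(3)=4, g(4)=7, g(5)=11, g(6)=18, ..., g(13)=521

Answer: 521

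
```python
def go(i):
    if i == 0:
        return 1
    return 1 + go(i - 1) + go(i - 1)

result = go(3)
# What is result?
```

go(i) = 1 + 2·go(i-1), go(0)=1. Closed form: (1+1)·2^3 - 1 = 15.

Answer: 15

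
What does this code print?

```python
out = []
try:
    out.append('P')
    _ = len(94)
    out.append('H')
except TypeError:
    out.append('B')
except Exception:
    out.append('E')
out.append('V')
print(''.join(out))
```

Execution trace: 'P' (try body) → 'B' (except TypeError) → 'V' (after the try/except). Output: PBV

Answer: PBV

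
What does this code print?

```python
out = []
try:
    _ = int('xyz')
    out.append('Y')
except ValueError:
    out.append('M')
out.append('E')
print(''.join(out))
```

Execution trace: 'M' (except ValueError) → 'E' (after the try/except). Output: ME

Answer: ME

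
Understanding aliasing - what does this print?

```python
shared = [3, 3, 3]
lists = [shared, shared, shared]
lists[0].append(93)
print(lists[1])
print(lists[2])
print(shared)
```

Key concept: list of same reference.
Step by step:
`shared = [3, 3, 3]` → shared = [3, 3, 3]
`lists = [shared, shared, shared]` → lists = [[3, 3, 3], [3, 3, 3], [3, 3, 3]]
`lists[0].append(93)` → shared = [3, 3, 3, 93]; lists = [[3, 3, 3, 93], [3, 3, 3, 93], [3, 3, 3, 93]]
`print(lists[1])` → prints [3, 3, 3, 93]
`print(lists[2])` → prints [3, 3, 3, 93]
`print(shared)` → prints [3, 3, 3, 93]

Answer:
[3, 3, 3, 93]
[3, 3, 3, 93]
[3, 3, 3, 93]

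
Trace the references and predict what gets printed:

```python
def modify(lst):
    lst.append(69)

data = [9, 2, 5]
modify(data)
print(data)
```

Key concept: function modifies passed list.
Step by step:
`data = [9, 2, 5]` → data = [9, 2, 5]
`modify(data)` → data = [9, 2, 5, 69]
`print(data)` → prints [9, 2, 5, 69]

Answer: [9, 2, 5, 69]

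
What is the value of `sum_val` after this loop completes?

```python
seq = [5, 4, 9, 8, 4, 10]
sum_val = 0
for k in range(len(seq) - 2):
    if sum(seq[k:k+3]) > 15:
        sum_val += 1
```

Count windows with sum > 15
`sum_val` takes the values: 0 → 1 → 2 → 3 → 4

Answer: 4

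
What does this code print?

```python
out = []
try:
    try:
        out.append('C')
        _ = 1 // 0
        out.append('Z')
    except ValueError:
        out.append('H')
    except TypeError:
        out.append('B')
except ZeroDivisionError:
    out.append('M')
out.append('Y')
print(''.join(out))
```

Execution trace: 'C' (try body) → 'M' (outer except ZeroDivisionError) → 'Y' (after the try/except). Output: CMY

Answer: CMY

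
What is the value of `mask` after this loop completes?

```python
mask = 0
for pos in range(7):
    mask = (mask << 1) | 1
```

Build 7 consecutive 1-bits: 0b1111111
`mask` takes the values: 0 → 1 → 3 → 7 → 15 → 31 → 63 → 127

Answer: 127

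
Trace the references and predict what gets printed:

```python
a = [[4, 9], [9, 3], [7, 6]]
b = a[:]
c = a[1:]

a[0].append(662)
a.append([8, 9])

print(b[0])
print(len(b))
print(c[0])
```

Key concept: slice with nested mutation.
Step by step:
`a = [[4, 9], [9, 3], [7, 6]]` → a = [[4, 9], [9, 3], [7, 6]]
`b = a[:]` → b = [[4, 9], [9, 3], [7, 6]]
`c = a[1:]` → c = [[9, 3], [7, 6]]
`a[0].append(662)` → a = [[4, 9, 662], [9, 3], [7, 6]]; b = [[4, 9, 662], [9, 3], [7, 6]]
`a.append([8, 9])` → a = [[4, 9, 662], [9, 3], [7, 6], [8, 9]]
`print(b[0])` → prints [4, 9, 662]
`print(len(b))` → prints 3
`print(c[0])` → prints [9, 3]

Answer:
[4, 9, 662]
3
[9, 3]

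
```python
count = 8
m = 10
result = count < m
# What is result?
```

Trace:
`count = 8` → count = 8
`m = 10` → m = 10
`result = count < m` → result = True
So result = True

Answer: True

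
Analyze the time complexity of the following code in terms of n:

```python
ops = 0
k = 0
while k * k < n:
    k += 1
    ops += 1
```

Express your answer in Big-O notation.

Each loop level contributes: √n. Multiplying the contributions gives O(√n).

Answer: O(√n)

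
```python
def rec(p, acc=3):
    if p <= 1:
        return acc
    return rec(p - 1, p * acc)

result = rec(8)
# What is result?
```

Accumulator trace (n, acc): (8, 3) -> (7, 24) -> (6, 168) -> (5, 1008) -> (4, 5040) -> (3, 20160) -> (2, 60480) -> (1, 120960) -> return 120960

Answer: 120960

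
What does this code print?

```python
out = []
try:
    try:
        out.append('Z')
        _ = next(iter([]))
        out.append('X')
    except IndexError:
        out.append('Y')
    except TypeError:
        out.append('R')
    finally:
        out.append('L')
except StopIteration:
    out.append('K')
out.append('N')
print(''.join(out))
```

Execution trace: 'Z' (try body) → 'L' (finally) → 'K' (outer except StopIteration) → 'N' (after the try/except). Output: ZLKN

Answer: ZLKN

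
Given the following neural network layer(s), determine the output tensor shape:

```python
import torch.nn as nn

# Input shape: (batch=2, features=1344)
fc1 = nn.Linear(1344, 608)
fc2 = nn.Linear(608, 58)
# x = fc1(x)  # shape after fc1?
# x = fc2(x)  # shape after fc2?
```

Input: (2, 1344) -> after fc1: (2, 608) -> Output: (2, 58)

Answer: (2, 58)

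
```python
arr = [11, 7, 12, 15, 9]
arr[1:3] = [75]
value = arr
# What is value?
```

Trace:
`arr = [11, 7, 12, 15, 9]` → arr = [11, 7, 12, 15, 9]
`arr[1:3] = [75]` → arr = [11, 75, 15, 9]
`value = arr` → value = [11, 75, 15, 9]
So value = [11, 75, 15, 9]

Answer: [11, 75, 15, 9]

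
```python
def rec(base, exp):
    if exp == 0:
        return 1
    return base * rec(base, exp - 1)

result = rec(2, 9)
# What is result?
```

rec(2, 9) = 2 * 2 * 2 * 2 * 2 * 2 * 2 * 2 * 2 = 512

Answer: 512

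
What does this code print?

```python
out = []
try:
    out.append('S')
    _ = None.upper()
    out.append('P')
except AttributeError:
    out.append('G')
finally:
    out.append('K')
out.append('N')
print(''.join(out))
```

Execution trace: 'S' (try body) → 'G' (except AttributeError) → 'K' (finally) → 'N' (after the try/except). Output: SGKN

Answer: SGKN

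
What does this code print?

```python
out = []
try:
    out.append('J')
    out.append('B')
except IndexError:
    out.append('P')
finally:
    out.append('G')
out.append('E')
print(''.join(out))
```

Execution trace: 'J' (try body) → 'B' (try body, no exception) → 'G' (finally) → 'E' (after the try/except). Output: JBGE

Answer: JBGE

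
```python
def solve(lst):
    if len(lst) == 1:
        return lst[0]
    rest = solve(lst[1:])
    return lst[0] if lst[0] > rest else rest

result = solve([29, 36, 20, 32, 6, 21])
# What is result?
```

Recursive max over [29, 36, 20, 32, 6, 21] = 36

Answer: 36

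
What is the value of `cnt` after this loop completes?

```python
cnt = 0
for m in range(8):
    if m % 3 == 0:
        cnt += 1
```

Count numbers divisible by 3 in range(8)
`cnt` takes the values: 0 → 1 → 2 → 3

Answer: 3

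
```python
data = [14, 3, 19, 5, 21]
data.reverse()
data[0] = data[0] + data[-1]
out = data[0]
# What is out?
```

Trace:
`data = [14, 3, 19, 5, 21]` → data = [14, 3, 19, 5, 21]
`data.reverse()` → data = [21, 5, 19, 3, 14]
`data[0] = data[0] + data[-1]` → data = [35, 5, 19, 3, 14]
`out = data[0]` → out = 35
So out = 35

Answer: 35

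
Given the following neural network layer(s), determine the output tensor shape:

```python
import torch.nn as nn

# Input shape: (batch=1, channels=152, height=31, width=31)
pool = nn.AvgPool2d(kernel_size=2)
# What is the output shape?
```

Input: (1, 152, 31, 31) -> Output: (1, 152, 15, 15)

Answer: (1, 152, 15, 15)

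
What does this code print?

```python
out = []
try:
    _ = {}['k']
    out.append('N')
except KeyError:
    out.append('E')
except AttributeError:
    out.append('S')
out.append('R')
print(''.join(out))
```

Execution trace: 'E' (except KeyError) → 'R' (after the try/except). Output: ER

Answer: ER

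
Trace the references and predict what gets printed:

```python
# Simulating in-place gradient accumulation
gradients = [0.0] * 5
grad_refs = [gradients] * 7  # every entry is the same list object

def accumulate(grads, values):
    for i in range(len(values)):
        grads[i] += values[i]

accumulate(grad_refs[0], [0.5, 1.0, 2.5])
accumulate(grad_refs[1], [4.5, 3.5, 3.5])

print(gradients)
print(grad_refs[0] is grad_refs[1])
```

Key concept: gradient accumulation aliasing.
Step by step:
`gradients = [0.0] * 5` → gradients = [0.0, 0.0, 0.0, 0.0, 0.0]
`grad_refs = [gradients] * 7` → grad_refs = [[0.0, 0.0, 0.0, 0.0, 0.0], [0.0, 0.0, 0.0, 0.0, 0.0], [0.0, 0.0, 0.0, 0.0, 0.0], [0.0, 0.0, 0.0, 0.0, 0.0], [0.0, 0.0, 0.0, 0.0, 0.0], [0.0, 0.0, 0.0, 0.0, 0.0], [0.0, 0.0, 0.0, 0.0, 0.0]]
`accumulate(grad_refs[0], [0.5, 1.0, 2.5])` → gradients = [0.5, 1.0, 2.5, 0.0, 0.0]; grad_refs = [[0.5, 1.0, 2.5, 0.0, 0.0], [0.5, 1.0, 2.5, 0.0, 0.0], [0.5, 1.0, 2.5, 0.0, 0.0], [0.5, 1.0, 2.5, 0.0, 0.0], [0.5, 1.0, 2.5, 0.0, 0.0], [0.5, 1.0, 2.5, 0.0, 0.0], [0.5, 1.0, 2.5, 0.0, 0.0]]
`accumulate(grad_refs[1], [4.5, 3.5, 3.5])` → gradients = [5.0, 4.5, 6.0, 0.0, 0.0]; grad_refs = [[5.0, 4.5, 6.0, 0.0, 0.0], [5.0, 4.5, 6.0, 0.0, 0.0], [5.0, 4.5, 6.0, 0.0, 0.0], [5.0, 4.5, 6.0, 0.0, 0.0], [5.0, 4.5, 6.0, 0.0, 0.0], [5.0, 4.5, 6.0, 0.0, 0.0], [5.0, 4.5, 6.0, 0.0, 0.0]]
`print(gradients)` → prints [5.0, 4.5, 6.0, 0.0, 0.0]
`print(grad_refs[0] is grad_refs[1])` → prints True

Answer:
[5.0, 4.5, 6.0, 0.0, 0.0]
True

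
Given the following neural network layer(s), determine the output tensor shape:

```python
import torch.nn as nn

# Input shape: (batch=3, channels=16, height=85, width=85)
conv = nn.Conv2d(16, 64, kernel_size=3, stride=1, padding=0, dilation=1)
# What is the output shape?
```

Input: (3, 16, 85, 85) -> Output: (3, 64, 83, 83)

Answer: (3, 64, 83, 83)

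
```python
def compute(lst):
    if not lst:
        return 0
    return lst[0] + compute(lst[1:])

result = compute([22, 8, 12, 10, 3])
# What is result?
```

22 + 8 + 12 + 10 + 3 + 0 = 55

Answer: 55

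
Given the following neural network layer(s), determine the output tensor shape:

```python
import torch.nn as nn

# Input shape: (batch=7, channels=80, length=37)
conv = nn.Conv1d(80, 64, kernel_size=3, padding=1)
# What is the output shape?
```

Input: (7, 80, 37) -> Output: (7, 64, 37)

Answer: (7, 64, 37)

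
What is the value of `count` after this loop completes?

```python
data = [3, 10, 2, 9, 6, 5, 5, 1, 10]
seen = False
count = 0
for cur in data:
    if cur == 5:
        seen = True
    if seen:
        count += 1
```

Count elements after first 5 in [3, 10, 2, 9, 6, 5, 5, 1, 10]
`count` takes the values: 0 → 1 → 2 → 3 → 4

Answer: 4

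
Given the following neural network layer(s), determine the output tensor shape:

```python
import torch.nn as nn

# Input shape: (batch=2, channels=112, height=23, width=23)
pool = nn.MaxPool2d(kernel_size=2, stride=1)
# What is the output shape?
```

Input: (2, 112, 23, 23) -> Output: (2, 112, 22, 22)

Answer: (2, 112, 22, 22)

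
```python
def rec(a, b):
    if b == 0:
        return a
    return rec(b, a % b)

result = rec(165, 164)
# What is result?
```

rec(165, 164) -> rec(164, 1) -> rec(1, 0) -> 1

Answer: 1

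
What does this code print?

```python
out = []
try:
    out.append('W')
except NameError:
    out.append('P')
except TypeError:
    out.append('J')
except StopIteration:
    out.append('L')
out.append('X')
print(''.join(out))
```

Execution trace: 'W' (try body, no exception) → 'X' (after the try/except). Output: WX

Answer: WX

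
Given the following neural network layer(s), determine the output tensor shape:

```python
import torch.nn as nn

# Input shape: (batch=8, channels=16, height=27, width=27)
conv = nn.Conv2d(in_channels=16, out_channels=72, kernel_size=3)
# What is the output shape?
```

Input: (8, 16, 27, 27) -> Output: (8, 72, 25, 25)

Answer: (8, 72, 25, 25)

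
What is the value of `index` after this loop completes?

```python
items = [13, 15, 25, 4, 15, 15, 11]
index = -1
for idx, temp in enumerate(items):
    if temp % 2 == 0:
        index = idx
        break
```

First even number index in [13, 15, 25, 4, 15, 15, 11]
`index` takes the values: -1 → 3

Answer: 3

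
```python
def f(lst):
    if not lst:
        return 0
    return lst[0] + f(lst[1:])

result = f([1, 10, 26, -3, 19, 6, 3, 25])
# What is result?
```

1 + 10 + 26 + (-3) + 19 + 6 + 3 + 25 + 0 = 87

Answer: 87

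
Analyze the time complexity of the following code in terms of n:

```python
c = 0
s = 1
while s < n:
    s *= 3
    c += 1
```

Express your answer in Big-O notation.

Each loop level contributes: log n. Multiplying the contributions gives O(log n).

Answer: O(log n)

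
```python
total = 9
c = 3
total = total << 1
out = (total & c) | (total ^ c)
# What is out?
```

Trace:
`total = 9` → total = 9
`c = 3` → c = 3
`total = total << 1` → total = 18
`out = (total & c) | (total ^ c)` → out = 19
So out = 19

Answer: 19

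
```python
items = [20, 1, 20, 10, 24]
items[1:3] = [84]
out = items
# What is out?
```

Trace:
`items = [20, 1, 20, 10, 24]` → items = [20, 1, 20, 10, 24]
`items[1:3] = [84]` → items = [20, 84, 10, 24]
`out = items` → out = [20, 84, 10, 24]
So out = [20, 84, 10, 24]

Answer: [20, 84, 10, 24]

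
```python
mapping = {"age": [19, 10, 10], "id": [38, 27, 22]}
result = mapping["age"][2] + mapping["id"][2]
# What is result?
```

Trace:
`mapping = {"age": [19, 10, 10], "id": [38, 27, 22]}` → mapping = {'age': [19, 10, 10], 'id': [38, 27, 22]}
`result = mapping["age"][2] + mapping["id"][2]` → result = 32
So result = 32

Answer: 32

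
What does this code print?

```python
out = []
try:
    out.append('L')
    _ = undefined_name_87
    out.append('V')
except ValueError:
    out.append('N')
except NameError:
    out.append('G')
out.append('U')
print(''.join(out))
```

Execution trace: 'L' (try body) → 'G' (except NameError) → 'U' (after the try/except). Output: LGU

Answer: LGU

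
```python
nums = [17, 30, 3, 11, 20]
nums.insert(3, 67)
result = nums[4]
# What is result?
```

Trace:
`nums = [17, 30, 3, 11, 20]` → nums = [17, 30, 3, 11, 20]
`nums.insert(3, 67)` → nums = [17, 30, 3, 67, 11, 20]
`result = nums[4]` → result = 11
So result = 11

Answer: 11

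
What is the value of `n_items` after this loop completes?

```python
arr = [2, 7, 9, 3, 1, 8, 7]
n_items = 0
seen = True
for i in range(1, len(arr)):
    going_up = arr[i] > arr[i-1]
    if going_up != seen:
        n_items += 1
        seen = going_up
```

Count direction changes in [2, 7, 9, 3, 1, 8, 7]
`n_items` takes the values: 0 → 1 → 2 → 3

Answer: 3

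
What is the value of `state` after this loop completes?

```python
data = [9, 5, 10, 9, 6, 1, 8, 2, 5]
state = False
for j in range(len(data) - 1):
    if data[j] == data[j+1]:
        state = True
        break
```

Check consecutive duplicates in [9, 5, 10, 9, 6, 1, 8, 2, 5]
`state` takes the values: False

Answer: False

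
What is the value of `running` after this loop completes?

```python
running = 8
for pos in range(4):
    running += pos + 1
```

Start at 8, add 1 to 4 = 18
`running` takes the values: 8 → 9 → 11 → 14 → 18

Answer: 18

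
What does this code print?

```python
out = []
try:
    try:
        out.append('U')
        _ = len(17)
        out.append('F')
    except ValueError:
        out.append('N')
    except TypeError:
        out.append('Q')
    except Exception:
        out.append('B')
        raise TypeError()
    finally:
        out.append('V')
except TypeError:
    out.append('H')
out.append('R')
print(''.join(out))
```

Execution trace: 'U' (try body) → 'Q' (except TypeError) → 'V' (finally) → 'R' (after the try/except). Output: UQVR

Answer: UQVR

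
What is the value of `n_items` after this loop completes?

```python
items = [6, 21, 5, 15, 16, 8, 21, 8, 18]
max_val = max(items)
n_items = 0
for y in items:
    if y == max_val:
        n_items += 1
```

Count of max value 21 in [6, 21, 5, 15, 16, 8, 21, 8, 18]
`n_items` takes the values: 0 → 1 → 2

Answer: 2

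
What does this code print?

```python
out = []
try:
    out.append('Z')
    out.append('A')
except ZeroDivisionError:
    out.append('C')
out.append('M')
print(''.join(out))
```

Execution trace: 'Z' (try body) → 'A' (try body, no exception) → 'M' (after the try/except). Output: ZAM

Answer: ZAM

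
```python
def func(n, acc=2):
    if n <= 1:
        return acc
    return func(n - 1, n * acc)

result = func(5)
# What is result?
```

Accumulator trace (n, acc): (5, 2) -> (4, 10) -> (3, 40) -> (2, 120) -> (1, 240) -> return 240

Answer: 240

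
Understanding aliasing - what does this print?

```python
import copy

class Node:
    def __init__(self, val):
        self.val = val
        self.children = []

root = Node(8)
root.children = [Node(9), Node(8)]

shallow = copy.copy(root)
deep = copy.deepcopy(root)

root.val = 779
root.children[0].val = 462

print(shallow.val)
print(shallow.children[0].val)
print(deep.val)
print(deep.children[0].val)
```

Key concept: deep copy with custom objects.
Step by step:
`root = Node(8)` → root = Node(val=8, children=[])
`root.children = [Node(9), Node(8)]` → root = Node(val=8, children=[Node(val=9, children=[]), Node(val=8, children=[])])
`shallow = copy.copy(root)` → shallow = Node(val=8, children=[Node(val=9, children=[]), Node(val=8, children=[])])
`deep = copy.deepcopy(root)` → deep = Node(val=8, children=[Node(val=9, children=[]), Node(val=8, children=[])])
`root.val = 779` → root = Node(val=779, children=[Node(val=9, children=[]), Node(val=8, children=[])])
`root.children[0].val = 462` → root = Node(val=779, children=[Node(val=462, children=[]), Node(val=8, children=[])]); shallow = Node(val=8, children=[Node(val=462, children=[]), Node(val=8, children=[])])
`print(shallow.val)` → prints 8
`print(shallow.children[0].val)` → prints 462
`print(deep.val)` → prints 8
`print(deep.children[0].val)` → prints 9

Answer:
8
462
8
9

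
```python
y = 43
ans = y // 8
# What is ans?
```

Trace:
`y = 43` → y = 43
`ans = y // 8` → ans = 5
So ans = 5

Answer: 5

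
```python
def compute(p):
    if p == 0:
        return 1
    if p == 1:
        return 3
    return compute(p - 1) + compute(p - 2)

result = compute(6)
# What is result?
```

Build up from base cases: compute(0)=1, compute(1)=3, compute(2)=4, compute(3)=7, compute(4)=11, compute(5)=18, compute(6)=29

Answer: 29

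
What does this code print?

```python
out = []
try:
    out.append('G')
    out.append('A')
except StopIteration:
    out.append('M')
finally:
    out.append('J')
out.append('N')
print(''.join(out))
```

Execution trace: 'G' (try body) → 'A' (try body, no exception) → 'J' (finally) → 'N' (after the try/except). Output: GAJN

Answer: GAJN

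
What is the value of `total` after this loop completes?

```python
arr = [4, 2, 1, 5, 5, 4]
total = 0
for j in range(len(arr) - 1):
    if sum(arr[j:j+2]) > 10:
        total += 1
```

Count windows with sum > 10
`total` takes the values: 0

Answer: 0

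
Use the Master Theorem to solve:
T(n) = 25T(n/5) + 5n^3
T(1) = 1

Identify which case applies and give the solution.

a=25, b=5, f(n)=5n^3. log_5(25) = 2. Since c=3 > 2 and the regularity condition holds (25(n/5)^3 = (25/5^3)n^3 with 25/5^3 < 1), Case 3 applies: T(n) = Θ(f(n)) = O(n^3).

Answer: O(n^3) - Case 3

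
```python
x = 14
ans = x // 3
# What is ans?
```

Trace:
`x = 14` → x = 14
`ans = x // 3` → ans = 4
So ans = 4

Answer: 4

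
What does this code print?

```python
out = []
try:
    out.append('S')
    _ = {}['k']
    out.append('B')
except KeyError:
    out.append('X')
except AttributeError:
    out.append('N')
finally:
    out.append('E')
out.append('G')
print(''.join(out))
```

Execution trace: 'S' (try body) → 'X' (except KeyError) → 'E' (finally) → 'G' (after the try/except). Output: SXEG

Answer: SXEG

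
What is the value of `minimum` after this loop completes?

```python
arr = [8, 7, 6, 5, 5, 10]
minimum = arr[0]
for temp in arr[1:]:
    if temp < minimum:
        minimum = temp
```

Minimum of [8, 7, 6, 5, 5, 10]
`minimum` takes the values: 8 → 7 → 6 → 5

Answer: 5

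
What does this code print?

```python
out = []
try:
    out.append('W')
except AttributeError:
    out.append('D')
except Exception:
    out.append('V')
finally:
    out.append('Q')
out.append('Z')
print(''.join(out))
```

Execution trace: 'W' (try body, no exception) → 'Q' (finally) → 'Z' (after the try/except). Output: WQZ

Answer: WQZ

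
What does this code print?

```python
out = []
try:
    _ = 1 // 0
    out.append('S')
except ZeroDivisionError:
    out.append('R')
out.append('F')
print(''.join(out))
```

Execution trace: 'R' (except ZeroDivisionError) → 'F' (after the try/except). Output: RF

Answer: RF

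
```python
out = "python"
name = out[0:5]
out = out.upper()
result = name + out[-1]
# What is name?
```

Trace:
`out = "python"` → out = 'python'
`name = out[0:5]` → name = 'pytho'
`out = out.upper()` → out = 'PYTHON'
`result = name + out[-1]` → result = 'pythoN'
So name = 'pytho'

Answer: 'pytho'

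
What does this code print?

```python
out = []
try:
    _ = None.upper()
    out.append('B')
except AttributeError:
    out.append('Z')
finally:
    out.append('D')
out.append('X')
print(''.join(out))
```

Execution trace: 'Z' (except AttributeError) → 'D' (finally) → 'X' (after the try/except). Output: ZDX

Answer: ZDX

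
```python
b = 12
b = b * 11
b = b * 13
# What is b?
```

Trace:
`b = 12` → b = 12
`b = b * 11` → b = 132
`b = b * 13` → b = 1716
So b = 1716

Answer: 1716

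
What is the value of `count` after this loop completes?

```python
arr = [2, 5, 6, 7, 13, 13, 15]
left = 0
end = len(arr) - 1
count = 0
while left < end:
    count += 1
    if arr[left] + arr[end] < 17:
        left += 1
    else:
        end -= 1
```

Steps to find pair summing to 17
`count` takes the values: 0 → 1 → 2 → 3 → 4 → 5 → 6

Answer: 6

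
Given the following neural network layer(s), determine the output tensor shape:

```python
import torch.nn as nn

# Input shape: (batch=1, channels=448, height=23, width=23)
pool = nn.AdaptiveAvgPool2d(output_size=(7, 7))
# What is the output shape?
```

Input: (1, 448, 23, 23) -> Output: (1, 448, 7, 7)

Answer: (1, 448, 7, 7)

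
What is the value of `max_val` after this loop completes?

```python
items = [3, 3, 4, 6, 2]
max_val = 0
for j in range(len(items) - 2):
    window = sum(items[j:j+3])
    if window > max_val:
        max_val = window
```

Max sum of 3-element window in [3, 3, 4, 6, 2]
`max_val` takes the values: 0 → 10 → 13

Answer: 13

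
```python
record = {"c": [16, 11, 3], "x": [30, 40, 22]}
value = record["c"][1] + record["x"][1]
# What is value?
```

Trace:
`record = {"c": [16, 11, 3], "x": [30, 40, 22]}` → record = {'c': [16, 11, 3], 'x': [30, 40, 22]}
`value = record["c"][1] + record["x"][1]` → value = 51
So value = 51

Answer: 51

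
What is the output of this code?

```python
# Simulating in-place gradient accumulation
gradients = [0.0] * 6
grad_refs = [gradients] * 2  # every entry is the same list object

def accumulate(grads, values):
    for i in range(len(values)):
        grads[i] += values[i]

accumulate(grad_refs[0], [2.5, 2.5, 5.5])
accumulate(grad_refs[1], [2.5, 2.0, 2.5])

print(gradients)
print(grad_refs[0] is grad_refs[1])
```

Key concept: gradient accumulation aliasing.
Step by step:
`gradients = [0.0] * 6` → gradients = [0.0, 0.0, 0.0, 0.0, 0.0, 0.0]
`grad_refs = [gradients] * 2` → grad_refs = [[0.0, 0.0, 0.0, 0.0, 0.0, 0.0], [0.0, 0.0, 0.0, 0.0, 0.0, 0.0]]
`accumulate(grad_refs[0], [2.5, 2.5, 5.5])` → gradients = [2.5, 2.5, 5.5, 0.0, 0.0, 0.0]; grad_refs = [[2.5, 2.5, 5.5, 0.0, 0.0, 0.0], [2.5, 2.5, 5.5, 0.0, 0.0, 0.0]]
`accumulate(grad_refs[1], [2.5, 2.0, 2.5])` → gradients = [5.0, 4.5, 8.0, 0.0, 0.0, 0.0]; grad_refs = [[5.0, 4.5, 8.0, 0.0, 0.0, 0.0], [5.0, 4.5, 8.0, 0.0, 0.0, 0.0]]
`print(gradients)` → prints [5.0, 4.5, 8.0, 0.0, 0.0, 0.0]
`print(grad_refs[0] is grad_refs[1])` → prints True

Answer:
[5.0, 4.5, 8.0, 0.0, 0.0, 0.0]
True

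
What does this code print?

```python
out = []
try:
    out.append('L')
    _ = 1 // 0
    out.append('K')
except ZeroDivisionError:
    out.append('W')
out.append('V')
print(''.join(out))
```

Execution trace: 'L' (try body) → 'W' (except ZeroDivisionError) → 'V' (after the try/except). Output: LWV

Answer: LWV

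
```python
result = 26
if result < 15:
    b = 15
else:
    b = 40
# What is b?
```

Trace:
`result = 26` → result = 26
`if result < 15: ...` → result < 15 is False, take else branch → b = 40
So b = 40

Answer: 40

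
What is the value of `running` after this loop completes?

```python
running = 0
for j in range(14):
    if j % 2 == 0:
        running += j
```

Sum of even numbers 0 to 13
`running` takes the values: 0 → 2 → 6 → 12 → 20 → 30 → 42

Answer: 42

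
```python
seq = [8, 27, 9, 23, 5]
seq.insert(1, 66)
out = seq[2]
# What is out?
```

Trace:
`seq = [8, 27, 9, 23, 5]` → seq = [8, 27, 9, 23, 5]
`seq.insert(1, 66)` → seq = [8, 66, 27, 9, 23, 5]
`out = seq[2]` → out = 27
So out = 27

Answer: 27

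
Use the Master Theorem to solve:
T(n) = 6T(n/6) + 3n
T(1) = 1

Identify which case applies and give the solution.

a=6, b=6, f(n)=3n. log_6(6) = 1. Since c=1 = 1, Case 2 applies: T(n) = Θ(n^log_b(a) · log n) = O(n log n).

Answer: O(n log n) - Case 2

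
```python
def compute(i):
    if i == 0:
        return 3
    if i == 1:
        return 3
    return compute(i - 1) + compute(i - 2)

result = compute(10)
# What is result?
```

Build up from base cases: compute(0)=3, compute(1)=3, compute(2)=6, compute(3)=9, compute(4)=15, compute(5)=24, compute(6)=39, ..., compute(10)=267

Answer: 267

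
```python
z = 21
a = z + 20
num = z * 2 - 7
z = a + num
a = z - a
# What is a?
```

Trace:
`z = 21` → z = 21
`a = z + 20` → a = 41
`num = z * 2 - 7` → num = 35
`z = a + num` → z = 76
`a = z - a` → a = 35
So a = 35

Answer: 35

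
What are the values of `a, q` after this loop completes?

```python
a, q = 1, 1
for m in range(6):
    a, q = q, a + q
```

Fibonacci: after 6 iterations
`a, q` takes the values: (1, 1) → (1, 2) → (2, 3) → (3, 5) → (5, 8) → (8, 13) → (13, 21)

Answer: 13, 21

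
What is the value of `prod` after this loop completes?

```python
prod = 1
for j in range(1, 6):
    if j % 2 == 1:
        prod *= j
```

Product of odd numbers 1 to 5
`prod` takes the values: 1 → 3 → 15

Answer: 15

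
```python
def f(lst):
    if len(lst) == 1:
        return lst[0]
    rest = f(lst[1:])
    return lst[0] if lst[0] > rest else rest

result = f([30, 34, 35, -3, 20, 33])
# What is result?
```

Recursive max over [30, 34, 35, -3, 20, 33] = 35

Answer: 35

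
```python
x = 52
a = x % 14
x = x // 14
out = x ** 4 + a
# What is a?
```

Trace:
`x = 52` → x = 52
`a = x % 14` → a = 10
`x = x // 14` → x = 3
`out = x ** 4 + a` → out = 91
So a = 10

Answer: 10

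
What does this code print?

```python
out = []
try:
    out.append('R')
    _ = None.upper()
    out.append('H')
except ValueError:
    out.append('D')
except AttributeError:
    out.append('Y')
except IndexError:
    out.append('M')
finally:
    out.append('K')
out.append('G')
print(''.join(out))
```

Execution trace: 'R' (try body) → 'Y' (except AttributeError) → 'K' (finally) → 'G' (after the try/except). Output: RYKG

Answer: RYKG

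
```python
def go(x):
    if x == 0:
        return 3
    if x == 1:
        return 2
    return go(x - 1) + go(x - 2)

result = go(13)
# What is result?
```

Build up from base cases: go(0)=3, go(1)=2, go(2)=5, go(3)=7, go(4)=12, go(5)=19, go(6)=31, ..., go(13)=898

Answer: 898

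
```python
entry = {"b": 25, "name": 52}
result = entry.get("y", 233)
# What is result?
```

Trace:
`entry = {"b": 25, "name": 52}` → entry = {'b': 25, 'name': 52}
`result = entry.get("y", 233)` → result = 233
So result = 233

Answer: 233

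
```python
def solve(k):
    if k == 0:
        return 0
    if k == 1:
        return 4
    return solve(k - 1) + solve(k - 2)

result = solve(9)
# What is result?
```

Build up from base cases: solve(0)=0, solve(1)=4, solve(2)=4, solve(3)=8, solve(4)=12, solve(5)=20, solve(6)=32, ..., solve(9)=136

Answer: 136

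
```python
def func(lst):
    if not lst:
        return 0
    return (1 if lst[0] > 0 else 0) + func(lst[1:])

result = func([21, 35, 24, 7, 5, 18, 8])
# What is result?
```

Count of positive elements in [21, 35, 24, 7, 5, 18, 8] = 7

Answer: 7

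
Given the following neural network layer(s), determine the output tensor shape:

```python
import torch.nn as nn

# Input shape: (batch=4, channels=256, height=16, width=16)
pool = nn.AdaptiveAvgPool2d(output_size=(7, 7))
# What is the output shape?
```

Input: (4, 256, 16, 16) -> Output: (4, 256, 7, 7)

Answer: (4, 256, 7, 7)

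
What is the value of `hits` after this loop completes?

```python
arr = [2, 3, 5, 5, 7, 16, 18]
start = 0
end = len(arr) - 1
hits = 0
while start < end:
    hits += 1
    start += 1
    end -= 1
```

Iterations until pointers meet (list length 7)
`hits` takes the values: 0 → 1 → 2 → 3

Answer: 3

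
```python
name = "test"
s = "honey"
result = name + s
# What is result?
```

Trace:
`name = "test"` → name = 'test'
`s = "honey"` → s = 'honey'
`result = name + s` → result = 'testhoney'
So result = 'testhoney'

Answer: 'testhoney'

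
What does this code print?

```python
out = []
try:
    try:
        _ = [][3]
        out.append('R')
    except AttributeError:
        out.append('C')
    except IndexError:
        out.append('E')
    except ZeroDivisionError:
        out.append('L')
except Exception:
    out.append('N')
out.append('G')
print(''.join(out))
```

Execution trace: 'E' (inner except IndexError) → 'G' (after the try/except). Output: EG

Answer: EG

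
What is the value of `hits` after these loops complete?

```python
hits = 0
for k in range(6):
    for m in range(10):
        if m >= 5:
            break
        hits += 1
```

Inner breaks at 5, outer runs 6 times
`hits` takes the values: 0 → 1 → 2 → 3 → 4 → 5 → 6 → 7 → 8 → 9 → 10 → 11 → 12 → 13 → 14 → 15 → 16 → 17 → 18 → 19 → 20 → 21 → 22 → 23 → 24 → 25 → 26 → 27 → 28 → 29 → 30

Answer: 30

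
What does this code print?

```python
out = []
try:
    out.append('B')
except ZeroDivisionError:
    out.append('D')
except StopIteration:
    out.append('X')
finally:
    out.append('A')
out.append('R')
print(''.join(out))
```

Execution trace: 'B' (try body, no exception) → 'A' (finally) → 'R' (after the try/except). Output: BAR

Answer: BAR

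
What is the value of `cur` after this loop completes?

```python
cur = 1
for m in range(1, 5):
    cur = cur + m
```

Start at 1, add 1 through 4
`cur` takes the values: 1 → 2 → 4 → 7 → 11

Answer: 11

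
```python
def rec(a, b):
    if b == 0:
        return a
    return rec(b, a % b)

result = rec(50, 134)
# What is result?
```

rec(50, 134) -> rec(134, 50) -> rec(50, 34) -> rec(34, 16) -> rec(16, 2) -> rec(2, 0) -> 2

Answer: 2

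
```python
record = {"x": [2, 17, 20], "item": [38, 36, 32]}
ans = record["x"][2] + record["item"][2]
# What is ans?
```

Trace:
`record = {"x": [2, 17, 20], "item": [38, 36, 32]}` → record = {'x': [2, 17, 20], 'item': [38, 36, 32]}
`ans = record["x"][2] + record["item"][2]` → ans = 52
So ans = 52

Answer: 52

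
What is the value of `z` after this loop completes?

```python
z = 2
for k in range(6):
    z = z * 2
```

Multiply by 2, 6 times: 2 * 2^6 = 128
`z` takes the values: 2 → 4 → 8 → 16 → 32 → 64 → 128

Answer: 128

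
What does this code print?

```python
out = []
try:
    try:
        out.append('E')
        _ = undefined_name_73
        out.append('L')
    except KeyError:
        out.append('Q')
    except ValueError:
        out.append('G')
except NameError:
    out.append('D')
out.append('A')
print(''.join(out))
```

Execution trace: 'E' (try body) → 'D' (outer except NameError) → 'A' (after the try/except). Output: EDA

Answer: EDA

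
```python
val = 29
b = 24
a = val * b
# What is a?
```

Trace:
`val = 29` → val = 29
`b = 24` → b = 24
`a = val * b` → a = 696
So a = 696

Answer: 696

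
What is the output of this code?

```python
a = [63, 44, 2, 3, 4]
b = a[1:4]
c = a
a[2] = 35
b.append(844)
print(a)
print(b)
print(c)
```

Key concept: slice vs alias.
Step by step:
`a = [63, 44, 2, 3, 4]` → a = [63, 44, 2, 3, 4]
`b = a[1:4]` → b = [44, 2, 3]
`c = a` → c = [63, 44, 2, 3, 4] (same object as a)
`a[2] = 35` → a = [63, 44, 35, 3, 4] (same object as c); c = [63, 44, 35, 3, 4] (same object as a)
`b.append(844)` → b = [44, 2, 3, 844]
`print(a)` → prints [63, 44, 35, 3, 4]
`print(b)` → prints [44, 2, 3, 844]
`print(c)` → prints [63, 44, 35, 3, 4]

Answer:
[63, 44, 35, 3, 4]
[44, 2, 3, 844]
[63, 44, 35, 3, 4]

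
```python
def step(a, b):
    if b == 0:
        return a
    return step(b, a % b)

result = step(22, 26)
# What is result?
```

step(22, 26) -> step(26, 22) -> step(22, 4) -> step(4, 2) -> step(2, 0) -> 2

Answer: 2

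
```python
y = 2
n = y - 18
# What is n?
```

Trace:
`y = 2` → y = 2
`n = y - 18` → n = -16
So n = -16

Answer: -16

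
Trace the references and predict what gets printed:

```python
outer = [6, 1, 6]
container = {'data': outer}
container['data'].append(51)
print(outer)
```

Key concept: dict holds reference to list.
Step by step:
`outer = [6, 1, 6]` → outer = [6, 1, 6]
`container = {'data': outer}` → container = {'data': [6, 1, 6]}
`container['data'].append(51)` → outer = [6, 1, 6, 51]; container = {'data': [6, 1, 6, 51]}
`print(outer)` → prints [6, 1, 6, 51]

Answer: [6, 1, 6, 51]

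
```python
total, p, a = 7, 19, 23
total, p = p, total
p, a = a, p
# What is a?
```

Trace:
`total, p, a = 7, 19, 23` → total = 7; p = 19; a = 23
`total, p = p, total` → total = 19; p = 7
`p, a = a, p` → p = 23; a = 7
So a = 7

Answer: 7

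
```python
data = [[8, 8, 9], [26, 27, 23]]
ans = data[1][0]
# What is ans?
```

Trace:
`data = [[8, 8, 9], [26, 27, 23]]` → data = [[8, 8, 9], [26, 27, 23]]
`ans = data[1][0]` → ans = 26
So ans = 26

Answer: 26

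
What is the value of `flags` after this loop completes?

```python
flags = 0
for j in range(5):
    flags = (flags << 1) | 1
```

Build 5 consecutive 1-bits: 0b11111
`flags` takes the values: 0 → 1 → 3 → 7 → 15 → 31

Answer: 31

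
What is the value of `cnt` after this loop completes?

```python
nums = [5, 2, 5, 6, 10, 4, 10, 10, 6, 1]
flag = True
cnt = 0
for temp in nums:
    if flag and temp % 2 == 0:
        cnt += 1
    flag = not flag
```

Count even values at even positions
`cnt` takes the values: 0 → 1 → 2 → 3

Answer: 3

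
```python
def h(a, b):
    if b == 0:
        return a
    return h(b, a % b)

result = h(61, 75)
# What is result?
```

h(61, 75) -> h(75, 61) -> h(61, 14) -> h(14, 5) -> h(5, 4) -> h(4, 1) -> h(1, 0) -> 1

Answer: 1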